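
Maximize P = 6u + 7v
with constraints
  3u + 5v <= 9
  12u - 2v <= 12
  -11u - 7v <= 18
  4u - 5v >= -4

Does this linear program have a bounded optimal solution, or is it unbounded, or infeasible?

bounded optimum

Feasible corners and P = 6u + 7v:
  (13/11, 12/11) → P = 162/11
  (5/7, 48/35) → P = 486/35
  (24/53, -174/53) → P = -1074/53
  (-118/83, -28/83) → P = -904/83
The feasible region has finitely many vertices and no improving ray; the maximum is 162/11 at (13/11, 12/11).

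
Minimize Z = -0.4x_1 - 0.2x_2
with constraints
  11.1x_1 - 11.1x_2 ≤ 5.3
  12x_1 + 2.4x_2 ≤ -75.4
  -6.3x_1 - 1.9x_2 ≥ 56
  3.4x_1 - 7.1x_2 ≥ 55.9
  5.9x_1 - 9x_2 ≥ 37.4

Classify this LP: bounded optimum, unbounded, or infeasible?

bounded optimum

Corner points and Z = -0.4x_1 - 0.2x_2:
  (-58286/4107, -60247/4107) → Z = 176819/20535
  (-23756/1129, -20265/1129) → Z = 67777/5645
The feasible region has finitely many vertices and no improving ray; the minimum is 176819/20535 at (-58286/4107, -60247/4107).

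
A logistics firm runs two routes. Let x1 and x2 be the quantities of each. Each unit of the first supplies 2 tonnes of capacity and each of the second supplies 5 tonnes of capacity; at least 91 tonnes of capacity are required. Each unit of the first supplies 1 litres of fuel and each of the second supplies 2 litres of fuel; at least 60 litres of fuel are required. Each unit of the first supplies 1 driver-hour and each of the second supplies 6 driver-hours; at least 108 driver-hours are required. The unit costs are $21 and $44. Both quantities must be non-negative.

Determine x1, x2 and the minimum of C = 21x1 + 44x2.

x1 = 36, x2 = 12, minimum C = 1284

Feasible corners and C = 21x1 + 44x2:
  (0, 30) → C = 1320
  (108, 0) → C = 2268
  (36, 12) → C = 1284
The feasible region is unbounded (it extends along (0, 1), (1, 0)), but C strictly increases along every unbounded feasible direction, so there is no improving ray and the minimum is attained at a vertex.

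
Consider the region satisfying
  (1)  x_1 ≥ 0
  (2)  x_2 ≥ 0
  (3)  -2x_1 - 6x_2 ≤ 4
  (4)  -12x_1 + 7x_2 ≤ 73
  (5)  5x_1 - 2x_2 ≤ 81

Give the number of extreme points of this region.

4

The feasible vertices (each the meet of two boundaries and inside every other half-plane) are:
  (0, 0)
  (0, 73/7)
  (81/5, 0)
  (713/11, 1337/11)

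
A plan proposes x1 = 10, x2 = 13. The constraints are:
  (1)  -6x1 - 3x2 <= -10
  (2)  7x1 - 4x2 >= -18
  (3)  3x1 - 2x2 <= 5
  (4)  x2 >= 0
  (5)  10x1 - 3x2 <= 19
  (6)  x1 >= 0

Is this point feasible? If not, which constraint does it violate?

not feasible — violates (5)

Constraint (5): 10x1 - 3x2 = 61, which is not ≤ 19. All other constraints are satisfied.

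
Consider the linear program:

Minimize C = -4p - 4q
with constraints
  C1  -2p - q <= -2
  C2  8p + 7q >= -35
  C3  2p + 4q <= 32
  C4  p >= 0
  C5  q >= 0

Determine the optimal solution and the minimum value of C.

At the optimal vertex, 2p + 4q = 32 and q = 0.
Solving simultaneously gives p = 16, q = 0.

p = 16, q = 0, minimum C = -64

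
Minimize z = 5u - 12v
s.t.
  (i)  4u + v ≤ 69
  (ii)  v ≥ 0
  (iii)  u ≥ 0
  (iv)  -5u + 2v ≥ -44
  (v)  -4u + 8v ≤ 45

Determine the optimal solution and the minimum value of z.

At the optimal vertex, -5u + 2v = -44 and -4u + 8v = 45.
Solving simultaneously gives u = 221/16, v = 401/32.

u = 221/16, v = 401/32, minimum z = -1301/16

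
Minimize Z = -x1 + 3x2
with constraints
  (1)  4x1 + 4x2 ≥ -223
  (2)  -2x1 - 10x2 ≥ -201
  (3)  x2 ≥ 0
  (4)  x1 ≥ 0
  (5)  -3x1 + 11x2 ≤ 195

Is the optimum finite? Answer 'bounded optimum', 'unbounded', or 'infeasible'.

Vertices and Z = -x1 + 3x2:
  (201/2, 0) → Z = -201/2
  (261/52, 993/52) → Z = 1359/26
  (0, 0) → Z = 0
  (0, 195/11) → Z = 585/11
The feasible region has finitely many vertices and no improving ray; the minimum is -201/2 at (201/2, 0).

bounded optimum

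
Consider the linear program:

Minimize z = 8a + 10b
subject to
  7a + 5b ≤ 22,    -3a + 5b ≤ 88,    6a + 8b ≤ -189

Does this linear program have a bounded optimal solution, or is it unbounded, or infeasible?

From the feasible point (1121/26, -1455/26), moving in the direction (-5, -3) keeps every constraint satisfied while z decreases without bound.

unbounded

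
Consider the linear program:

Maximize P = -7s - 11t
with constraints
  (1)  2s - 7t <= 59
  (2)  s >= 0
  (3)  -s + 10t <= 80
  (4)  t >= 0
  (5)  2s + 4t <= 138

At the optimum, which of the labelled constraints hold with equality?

Feasible corners and P = -7s - 11t:
  (59/2, 0) → P = -413/2
  (601/11, 79/11) → P = -5076/11
  (0, 8) → P = -88
  (0, 0) → P = 0
  (265/6, 149/12) → P = -1783/4

The maximum is at (0, 0). Substituting into each constraint, equality holds for (2) and (4); the remaining constraints have slack.

(2) and (4)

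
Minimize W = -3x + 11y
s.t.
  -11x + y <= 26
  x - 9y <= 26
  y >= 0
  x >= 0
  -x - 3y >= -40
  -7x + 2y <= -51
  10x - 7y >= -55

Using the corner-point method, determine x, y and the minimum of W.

x = 73/2, y = 7/6, minimum W = -290/3

At the optimal vertex, x - 9y = 26 and -x - 3y = -40.
Solving simultaneously gives x = 73/2, y = 7/6.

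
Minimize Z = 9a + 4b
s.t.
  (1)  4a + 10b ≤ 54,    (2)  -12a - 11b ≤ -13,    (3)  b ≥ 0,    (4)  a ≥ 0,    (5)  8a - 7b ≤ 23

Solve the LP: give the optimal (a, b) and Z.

a = 0, b = 13/11, minimum Z = 52/11

Extreme points and Z = 9a + 4b:
  (0, 27/5) → Z = 108/5
  (152/27, 85/27) → Z = 1708/27
  (13/12, 0) → Z = 39/4
  (0, 13/11) → Z = 52/11
  (23/8, 0) → Z = 207/8

At the optimal vertex, -12a - 11b = -13 and a = 0.
Solving simultaneously gives a = 0, b = 13/11.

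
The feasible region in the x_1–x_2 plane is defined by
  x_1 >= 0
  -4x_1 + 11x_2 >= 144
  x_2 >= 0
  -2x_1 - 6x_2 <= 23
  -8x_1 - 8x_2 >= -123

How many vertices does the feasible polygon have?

Intersecting each pair of boundary lines and keeping only the points that satisfy every inequality leaves:
  (0, 144/11)
  (0, 123/8)
  (67/40, 137/10)

3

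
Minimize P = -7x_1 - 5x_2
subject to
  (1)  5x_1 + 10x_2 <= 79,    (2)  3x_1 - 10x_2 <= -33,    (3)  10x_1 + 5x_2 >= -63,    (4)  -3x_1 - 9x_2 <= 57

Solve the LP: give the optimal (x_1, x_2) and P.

Corner points and P = -7x_1 - 5x_2:
  (23/4, 201/40) → P = -523/8
  (-41/3, 221/15) → P = 22
  (-159/23, 141/115) → P = 972/23

x_1 = 23/4, x_2 = 201/40, minimum P = -523/8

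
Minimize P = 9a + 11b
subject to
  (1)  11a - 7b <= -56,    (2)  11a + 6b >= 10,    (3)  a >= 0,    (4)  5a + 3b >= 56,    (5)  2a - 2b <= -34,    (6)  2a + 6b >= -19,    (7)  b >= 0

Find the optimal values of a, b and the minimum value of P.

Corner points and P = 9a + 11b:
  (63/4, 131/4) → P = 502
  (0, 56/3) → P = 616/3
  (5/8, 141/8) → P = 399/2
The feasible region is unbounded (it extends along (0, 1), (7, 11)), but P strictly increases along every unbounded feasible direction, so there is no improving ray and the minimum is attained at a vertex.

a = 5/8, b = 141/8, minimum P = 399/2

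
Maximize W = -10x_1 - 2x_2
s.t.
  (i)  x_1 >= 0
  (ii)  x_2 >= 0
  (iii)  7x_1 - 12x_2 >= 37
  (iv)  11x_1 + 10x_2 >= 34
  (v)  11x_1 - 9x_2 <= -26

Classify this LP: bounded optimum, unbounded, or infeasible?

The boundaries x_1 = 0 and 11x_1 + 10x_2 = 34 meet at (0, 17/5), but that point violates 7x_1 - 12x_2 ≥ 37. Every candidate vertex is excluded by some other constraint, so the feasible region is empty.

infeasible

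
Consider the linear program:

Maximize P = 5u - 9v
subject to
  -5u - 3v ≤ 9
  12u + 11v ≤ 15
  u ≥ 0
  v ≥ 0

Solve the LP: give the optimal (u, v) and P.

Extreme points and P = 5u - 9v:
  (0, 15/11) → P = -135/11
  (5/4, 0) → P = 25/4
  (0, 0) → P = 0

u = 5/4, v = 0, maximum P = 25/4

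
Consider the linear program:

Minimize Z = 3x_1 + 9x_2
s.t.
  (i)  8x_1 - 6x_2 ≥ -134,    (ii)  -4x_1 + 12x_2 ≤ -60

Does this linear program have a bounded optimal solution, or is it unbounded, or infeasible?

From the feasible point (-82/3, -127/9), moving in the direction (-6, -8) keeps every constraint satisfied while Z decreases without bound.

unbounded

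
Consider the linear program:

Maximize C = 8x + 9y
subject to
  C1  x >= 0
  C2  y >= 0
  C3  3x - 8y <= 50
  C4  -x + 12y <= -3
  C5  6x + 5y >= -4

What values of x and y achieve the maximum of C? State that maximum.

x = 144/7, y = 41/28, maximum C = 711/4

Corner points and C = 8x + 9y:
  (50/3, 0) → C = 400/3
  (3, 0) → C = 24
  (144/7, 41/28) → C = 711/4

The optimum lies where 3x - 8y = 50 and -x + 12y = -3.
Solving simultaneously gives x = 144/7, y = 41/28.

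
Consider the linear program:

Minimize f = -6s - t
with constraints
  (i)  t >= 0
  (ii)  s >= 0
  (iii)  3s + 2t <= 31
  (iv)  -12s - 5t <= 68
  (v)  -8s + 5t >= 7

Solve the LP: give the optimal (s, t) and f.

s = 141/31, t = 269/31, minimum f = -1115/31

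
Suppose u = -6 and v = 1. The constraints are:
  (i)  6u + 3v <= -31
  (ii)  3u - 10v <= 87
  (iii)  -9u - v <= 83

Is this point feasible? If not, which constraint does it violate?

(i): -33 ≤ -31 ✓
(ii): -28 ≤ 87 ✓
(iii): 53 ≤ 83 ✓

feasible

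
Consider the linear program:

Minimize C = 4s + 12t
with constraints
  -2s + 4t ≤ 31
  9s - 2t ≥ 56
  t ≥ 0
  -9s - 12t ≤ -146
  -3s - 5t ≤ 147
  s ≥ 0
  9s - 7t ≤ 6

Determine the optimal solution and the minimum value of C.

Feasible corners and C = 4s + 12t:
  (143/16, 391/32) → C = 1459/8
  (241/22, 291/22) → C = 2228/11
  (76/9, 10) → C = 1384/9

s = 76/9, t = 10, minimum C = 1384/9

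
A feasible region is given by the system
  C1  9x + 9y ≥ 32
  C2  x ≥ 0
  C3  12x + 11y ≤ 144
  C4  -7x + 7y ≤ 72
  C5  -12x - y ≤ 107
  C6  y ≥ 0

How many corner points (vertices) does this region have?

5

Intersecting each pair of boundary lines and keeping only the points that satisfy every inequality leaves:
  (0, 32/9)
  (32/9, 0)
  (0, 72/7)
  (216/161, 1872/161)
  (12, 0)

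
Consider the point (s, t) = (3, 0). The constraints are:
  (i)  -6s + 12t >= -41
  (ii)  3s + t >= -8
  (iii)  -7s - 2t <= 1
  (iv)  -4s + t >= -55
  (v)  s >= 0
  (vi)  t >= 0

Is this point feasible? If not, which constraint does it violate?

(i): -18 ≥ -41 ✓
(ii): 9 ≥ -8 ✓
(iii): -21 ≤ 1 ✓
(iv): -12 ≥ -55 ✓
(v): 3 ≥ 0 ✓
(vi): 0 ≥ 0 ✓

feasible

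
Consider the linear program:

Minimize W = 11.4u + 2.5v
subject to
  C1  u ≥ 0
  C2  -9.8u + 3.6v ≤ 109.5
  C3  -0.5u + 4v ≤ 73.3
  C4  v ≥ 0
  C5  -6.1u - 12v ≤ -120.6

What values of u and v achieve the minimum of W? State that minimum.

Feasible corners and W = 11.4u + 2.5v:
  (0, 733/40) → W = 733/16
  (0, 201/20) → W = 201/8
  (1206/61, 0) → W = 68742/305
The feasible region is unbounded (it extends along (8, 1), (1, 0)), but W strictly increases along every unbounded feasible direction, so there is no improving ray and the minimum is attained at a vertex.

u = 0, v = 10.05, minimum W = 25.125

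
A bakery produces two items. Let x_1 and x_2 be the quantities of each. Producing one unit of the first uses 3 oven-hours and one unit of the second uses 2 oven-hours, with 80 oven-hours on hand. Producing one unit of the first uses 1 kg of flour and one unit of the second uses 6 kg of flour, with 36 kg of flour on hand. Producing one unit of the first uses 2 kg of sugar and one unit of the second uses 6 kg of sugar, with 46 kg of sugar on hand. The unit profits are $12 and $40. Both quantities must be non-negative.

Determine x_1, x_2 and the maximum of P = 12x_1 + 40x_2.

Feasible corners and P = 12x_1 + 40x_2:
  (0, 0) → P = 0
  (0, 6) → P = 240
  (23, 0) → P = 276
  (10, 13/3) → P = 880/3

x_1 = 10, x_2 = 13/3, maximum P = 880/3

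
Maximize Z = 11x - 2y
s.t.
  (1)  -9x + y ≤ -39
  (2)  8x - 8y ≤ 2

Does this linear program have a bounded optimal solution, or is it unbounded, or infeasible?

From the feasible point (155/32, 147/32), moving in the direction (8, 8) keeps every constraint satisfied while Z increases without bound.

unbounded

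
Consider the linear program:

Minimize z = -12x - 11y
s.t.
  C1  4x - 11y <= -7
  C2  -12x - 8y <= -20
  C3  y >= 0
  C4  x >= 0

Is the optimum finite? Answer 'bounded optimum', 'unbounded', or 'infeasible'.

unbounded

From the feasible point (1, 1), moving in the direction (0, 1) keeps every constraint satisfied while z decreases without bound.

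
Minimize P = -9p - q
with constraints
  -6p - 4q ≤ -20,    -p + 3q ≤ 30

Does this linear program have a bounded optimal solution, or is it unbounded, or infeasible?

unbounded

From the feasible point (-30/11, 100/11), moving in the direction (3, 1) keeps every constraint satisfied while P decreases without bound.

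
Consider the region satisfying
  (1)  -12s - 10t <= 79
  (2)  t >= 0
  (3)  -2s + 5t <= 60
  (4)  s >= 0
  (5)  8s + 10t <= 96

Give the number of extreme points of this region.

3

The feasible vertices (each the meet of two boundaries and inside every other half-plane) are:
  (0, 0)
  (12, 0)
  (0, 48/5)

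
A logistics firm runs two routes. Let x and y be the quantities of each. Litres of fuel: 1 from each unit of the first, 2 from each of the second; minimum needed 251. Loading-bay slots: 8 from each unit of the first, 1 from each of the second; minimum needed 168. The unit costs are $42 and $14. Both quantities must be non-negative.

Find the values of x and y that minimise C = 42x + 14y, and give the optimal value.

x = 17/3, y = 368/3, minimum C = 5866/3

The feasible region is unbounded (it extends along (0, 1), (1, 0)), but C strictly increases along every unbounded feasible direction, so there is no improving ray and the minimum is attained at a vertex.

The optimum lies where x + 2y = 251 and 8x + y = 168.
Solving simultaneously gives x = 17/3, y = 368/3.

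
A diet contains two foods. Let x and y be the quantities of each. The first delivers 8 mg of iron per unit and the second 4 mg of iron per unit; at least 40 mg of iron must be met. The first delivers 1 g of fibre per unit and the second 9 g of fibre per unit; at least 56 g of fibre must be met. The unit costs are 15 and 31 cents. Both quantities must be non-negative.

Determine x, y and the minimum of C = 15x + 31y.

Extreme points and C = 15x + 31y:
  (0, 10) → C = 310
  (56, 0) → C = 840
  (2, 6) → C = 216
The feasible region is unbounded (it extends along (0, 1), (1, 0)), but C strictly increases along every unbounded feasible direction, so there is no improving ray and the minimum is attained at a vertex.

x = 2, y = 6, minimum C = 216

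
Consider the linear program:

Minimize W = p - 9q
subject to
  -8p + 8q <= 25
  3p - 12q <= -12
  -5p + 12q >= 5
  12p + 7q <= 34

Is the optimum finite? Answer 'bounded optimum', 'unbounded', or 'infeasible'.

Vertices and W = p - 9q:
  (-17/6, 7/24) → W = -131/24
  (97/152, 143/38) → W = -5051/152
  (108/55, 82/55) → W = -126/11
The feasible region has finitely many vertices and no improving ray; the minimum is -5051/152 at (97/152, 143/38).

bounded optimum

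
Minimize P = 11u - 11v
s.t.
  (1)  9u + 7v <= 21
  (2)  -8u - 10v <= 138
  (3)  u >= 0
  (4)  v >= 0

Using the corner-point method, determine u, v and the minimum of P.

Vertices and P = 11u - 11v:
  (0, 3) → P = -33
  (7/3, 0) → P = 77/3
  (0, 0) → P = 0

u = 0, v = 3, minimum P = -33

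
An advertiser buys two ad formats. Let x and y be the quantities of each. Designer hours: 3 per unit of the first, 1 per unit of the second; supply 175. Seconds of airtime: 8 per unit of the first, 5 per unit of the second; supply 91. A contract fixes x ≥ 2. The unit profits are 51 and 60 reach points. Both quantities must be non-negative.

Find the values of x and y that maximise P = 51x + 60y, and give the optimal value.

x = 2, y = 15, maximum P = 1002

Feasible corners and P = 51x + 60y:
  (91/8, 0) → P = 4641/8
  (2, 0) → P = 102
  (2, 15) → P = 1002

The binding constraints are 8x + 5y = 91 and x = 2.
Solving simultaneously gives x = 2, y = 15.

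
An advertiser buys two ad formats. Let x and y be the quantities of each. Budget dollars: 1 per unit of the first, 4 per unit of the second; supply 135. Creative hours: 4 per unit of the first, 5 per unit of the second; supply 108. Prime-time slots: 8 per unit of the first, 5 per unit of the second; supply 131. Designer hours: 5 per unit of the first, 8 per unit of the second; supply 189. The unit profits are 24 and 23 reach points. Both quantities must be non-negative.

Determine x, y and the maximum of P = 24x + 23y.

Vertices and P = 24x + 23y:
  (0, 0) → P = 0
  (0, 108/5) → P = 2484/5
  (131/8, 0) → P = 393
  (23/4, 17) → P = 529

x = 23/4, y = 17, maximum P = 529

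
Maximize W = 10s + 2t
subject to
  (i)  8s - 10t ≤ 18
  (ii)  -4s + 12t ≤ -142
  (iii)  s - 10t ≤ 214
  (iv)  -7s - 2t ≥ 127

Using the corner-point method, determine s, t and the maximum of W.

Feasible corners and W = 10s + 2t:
  (-43/2, -19) → W = -253
  (-28, -121/5) → W = -1642/5
  (-41, -51/2) → W = -461

The optimum lies where 8s - 10t = 18 and -4s + 12t = -142.
Solving simultaneously gives s = -43/2, t = -19.

s = -43/2, t = -19, maximum W = -253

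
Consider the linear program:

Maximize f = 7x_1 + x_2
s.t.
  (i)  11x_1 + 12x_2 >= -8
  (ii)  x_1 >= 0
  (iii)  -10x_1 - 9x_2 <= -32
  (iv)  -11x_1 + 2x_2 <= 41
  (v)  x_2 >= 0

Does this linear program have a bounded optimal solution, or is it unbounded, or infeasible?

unbounded

From the feasible point (0, 32/9), moving in the direction (1, 0) keeps every constraint satisfied while f increases without bound.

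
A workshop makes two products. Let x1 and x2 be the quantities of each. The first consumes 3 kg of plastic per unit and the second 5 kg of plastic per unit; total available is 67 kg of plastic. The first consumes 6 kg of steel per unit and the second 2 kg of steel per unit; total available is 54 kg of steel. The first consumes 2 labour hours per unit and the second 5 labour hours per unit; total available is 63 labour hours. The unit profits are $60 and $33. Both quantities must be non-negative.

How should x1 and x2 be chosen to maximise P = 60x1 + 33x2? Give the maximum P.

Feasible corners and P = 60x1 + 33x2:
  (0, 0) → P = 0
  (0, 63/5) → P = 2079/5
  (9, 0) → P = 540
  (17/3, 10) → P = 670
  (4, 11) → P = 603

The binding constraints are 3x1 + 5x2 = 67 and 6x1 + 2x2 = 54.
Solving simultaneously gives x1 = 17/3, x2 = 10.

x1 = 17/3, x2 = 10, maximum P = 670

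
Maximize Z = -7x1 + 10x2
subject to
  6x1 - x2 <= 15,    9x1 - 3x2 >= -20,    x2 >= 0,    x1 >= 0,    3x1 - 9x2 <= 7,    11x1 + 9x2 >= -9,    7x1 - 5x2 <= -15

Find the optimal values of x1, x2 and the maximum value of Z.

x1 = 65/9, x2 = 85/3, maximum Z = 2095/9

Vertices and Z = -7x1 + 10x2:
  (65/9, 85/3) → Z = 2095/9
  (90/23, 195/23) → Z = 1320/23
  (0, 20/3) → Z = 200/3
  (0, 3) → Z = 30

The binding constraints are 6x1 - x2 = 15 and 9x1 - 3x2 = -20.
Solving simultaneously gives x1 = 65/9, x2 = 85/3.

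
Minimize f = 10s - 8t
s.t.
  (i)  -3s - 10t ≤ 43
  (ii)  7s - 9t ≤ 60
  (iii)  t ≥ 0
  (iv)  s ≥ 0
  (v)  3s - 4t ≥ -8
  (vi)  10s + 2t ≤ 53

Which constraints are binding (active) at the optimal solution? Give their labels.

Feasible corners and f = 10s - 8t:
  (0, 0) → f = 0
  (53/10, 0) → f = 53
  (0, 2) → f = -16
  (98/23, 239/46) → f = 24/23

The minimum is at (0, 2). Substituting into each constraint, equality holds for (iv) and (v); the remaining constraints have slack.

(iv) and (v)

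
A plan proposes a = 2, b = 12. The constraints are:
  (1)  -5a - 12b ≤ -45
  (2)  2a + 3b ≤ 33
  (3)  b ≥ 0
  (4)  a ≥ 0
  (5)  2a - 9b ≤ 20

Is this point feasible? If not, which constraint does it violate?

Constraint (2): 2a + 3b = 40, which is not ≤ 33. All other constraints are satisfied.

not feasible — violates (2)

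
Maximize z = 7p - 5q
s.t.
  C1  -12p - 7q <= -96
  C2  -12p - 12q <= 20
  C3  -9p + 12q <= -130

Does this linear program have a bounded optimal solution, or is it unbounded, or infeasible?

From the feasible point (323/15, -116/5), moving in the direction (12, -12) keeps every constraint satisfied while z increases without bound.

unbounded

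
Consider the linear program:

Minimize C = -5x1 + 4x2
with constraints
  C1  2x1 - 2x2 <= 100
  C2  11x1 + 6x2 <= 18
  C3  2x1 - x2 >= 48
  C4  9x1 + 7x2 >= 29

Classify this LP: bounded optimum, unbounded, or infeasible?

infeasible

The boundaries 2x1 - 2x2 = 100 and 11x1 + 6x2 = 18 meet at (318/17, -532/17), but that point violates 9x1 + 7x2 ≥ 29. Every candidate vertex is excluded by some other constraint, so the feasible region is empty.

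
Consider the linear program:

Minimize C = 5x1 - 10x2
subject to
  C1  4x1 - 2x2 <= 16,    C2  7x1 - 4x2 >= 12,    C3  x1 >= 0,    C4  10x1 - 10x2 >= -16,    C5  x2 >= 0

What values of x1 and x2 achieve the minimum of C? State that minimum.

x1 = 48/5, x2 = 56/5, minimum C = -64

Vertices and C = 5x1 - 10x2:
  (48/5, 56/5) → C = -64
  (4, 0) → C = 20
  (92/15, 116/15) → C = -140/3
  (12/7, 0) → C = 60/7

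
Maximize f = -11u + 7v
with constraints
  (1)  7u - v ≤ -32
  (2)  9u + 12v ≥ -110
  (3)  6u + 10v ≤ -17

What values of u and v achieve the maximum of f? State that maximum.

Corner points and f = -11u + 7v:
  (-494/93, -482/93) → f = 2060/93
  (-337/76, 73/76) → f = 111/2
  (-448/9, 169/6) → f = 13405/18

u = -448/9, v = 169/6, maximum f = 13405/18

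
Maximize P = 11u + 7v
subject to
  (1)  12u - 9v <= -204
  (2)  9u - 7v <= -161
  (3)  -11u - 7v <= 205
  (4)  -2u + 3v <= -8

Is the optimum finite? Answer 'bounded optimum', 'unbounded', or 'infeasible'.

The boundaries 12u - 9v = -204 and 9u - 7v = -161 meet at (7, 32), but that point violates -2u + 3v ≤ -8. Every candidate vertex is excluded by some other constraint, so the feasible region is empty.

infeasible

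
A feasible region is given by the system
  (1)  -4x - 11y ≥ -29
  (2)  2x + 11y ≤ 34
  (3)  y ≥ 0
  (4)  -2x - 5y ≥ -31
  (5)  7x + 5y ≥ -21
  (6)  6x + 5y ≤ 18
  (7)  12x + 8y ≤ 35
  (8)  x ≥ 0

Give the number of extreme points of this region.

5

Intersecting each pair of boundary lines and keeping only the points that satisfy every inequality leaves:
  (53/46, 51/23)
  (0, 29/11)
  (35/12, 0)
  (0, 0)
  (31/12, 1/2)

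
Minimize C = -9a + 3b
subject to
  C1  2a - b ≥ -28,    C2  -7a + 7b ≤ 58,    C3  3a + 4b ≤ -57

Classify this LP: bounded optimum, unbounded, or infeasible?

unbounded

From the feasible point (-138/7, -80/7), moving in the direction (4, -3) keeps every constraint satisfied while C decreases without bound.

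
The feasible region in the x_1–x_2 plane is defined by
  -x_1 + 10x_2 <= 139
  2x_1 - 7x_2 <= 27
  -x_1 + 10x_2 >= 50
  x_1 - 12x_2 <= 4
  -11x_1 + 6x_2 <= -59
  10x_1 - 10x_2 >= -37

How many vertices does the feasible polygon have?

4

Pairwise boundary intersections that survive every other constraint:
  (1243/13, 305/13)
  (178/13, 397/26)
  (620/13, 127/13)
  (445/52, 609/104)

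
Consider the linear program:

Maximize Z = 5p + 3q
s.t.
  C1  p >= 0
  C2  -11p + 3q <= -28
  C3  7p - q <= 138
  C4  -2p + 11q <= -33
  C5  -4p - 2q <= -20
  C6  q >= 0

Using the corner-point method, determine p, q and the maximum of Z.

Corner points and Z = 5p + 3q:
  (99/5, 3/5) → Z = 504/5
  (138/7, 0) → Z = 690/7
  (33/2, 0) → Z = 165/2

The binding constraints are 7p - q = 138 and -2p + 11q = -33.
Solving simultaneously gives p = 99/5, q = 3/5.

p = 99/5, q = 3/5, maximum Z = 504/5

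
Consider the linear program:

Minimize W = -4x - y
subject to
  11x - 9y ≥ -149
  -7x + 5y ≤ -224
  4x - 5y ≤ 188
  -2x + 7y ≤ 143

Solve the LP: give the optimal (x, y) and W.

x = 677/6, y = 158/3, minimum W = -504

At the optimal vertex, 4x - 5y = 188 and -2x + 7y = 143.
Solving simultaneously gives x = 677/6, y = 158/3.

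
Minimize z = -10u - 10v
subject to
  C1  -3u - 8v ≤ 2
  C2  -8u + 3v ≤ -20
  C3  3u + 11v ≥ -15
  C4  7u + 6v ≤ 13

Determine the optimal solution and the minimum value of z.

Vertices and z = -10u - 10v:
  (154/73, -76/73) → z = -780/73
  (58/19, -53/38) → z = -315/19
  (53/23, -12/23) → z = -410/23

At the optimal vertex, -8u + 3v = -20 and 7u + 6v = 13.
Solving simultaneously gives u = 53/23, v = -12/23.

u = 53/23, v = -12/23, minimum z = -410/23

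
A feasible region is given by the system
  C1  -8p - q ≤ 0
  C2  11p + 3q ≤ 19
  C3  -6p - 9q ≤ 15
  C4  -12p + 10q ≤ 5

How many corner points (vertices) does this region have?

Pairwise boundary intersections that survive every other constraint:
  (5/22, -20/11)
  (-5/92, 10/23)
  (8/3, -31/9)
  (175/146, 283/146)

4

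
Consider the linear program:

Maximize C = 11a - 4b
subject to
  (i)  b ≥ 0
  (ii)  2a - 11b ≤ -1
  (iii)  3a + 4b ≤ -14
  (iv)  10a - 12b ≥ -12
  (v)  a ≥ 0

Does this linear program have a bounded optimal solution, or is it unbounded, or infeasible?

The boundaries 2a - 11b = -1 and a = 0 meet at (0, 1/11), but that point violates 3a + 4b ≤ -14. Every candidate vertex is excluded by some other constraint, so the feasible region is empty.

infeasible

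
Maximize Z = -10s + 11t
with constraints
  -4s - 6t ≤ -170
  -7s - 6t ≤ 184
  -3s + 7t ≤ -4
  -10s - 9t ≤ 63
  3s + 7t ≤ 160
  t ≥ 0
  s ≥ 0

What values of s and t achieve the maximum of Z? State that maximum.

s = 607/23, t = 247/23, maximum Z = -3353/23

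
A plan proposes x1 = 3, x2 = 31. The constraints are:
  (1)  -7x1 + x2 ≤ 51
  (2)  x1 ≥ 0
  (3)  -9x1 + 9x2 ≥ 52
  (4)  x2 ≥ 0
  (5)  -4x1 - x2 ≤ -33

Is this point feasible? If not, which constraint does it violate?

(1): 10 ≤ 51 ✓
(2): 3 ≥ 0 ✓
(3): 252 ≥ 52 ✓
(4): 31 ≥ 0 ✓
(5): -43 ≤ -33 ✓

feasible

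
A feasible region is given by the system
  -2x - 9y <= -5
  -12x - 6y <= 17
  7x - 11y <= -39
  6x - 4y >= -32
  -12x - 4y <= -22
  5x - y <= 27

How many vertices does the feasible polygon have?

Intersecting each pair of boundary lines and keeping only the points that satisfy every inequality leaves:
  (43/80, 311/80)
  (7, 8)
  (-5/9, 43/6)
  (10, 23)

4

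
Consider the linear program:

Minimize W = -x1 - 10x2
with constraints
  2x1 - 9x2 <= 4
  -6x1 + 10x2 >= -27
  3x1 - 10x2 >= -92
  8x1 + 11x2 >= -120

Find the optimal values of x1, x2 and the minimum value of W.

x1 = 119/3, x2 = 211/10, minimum W = -752/3

Corner points and W = -x1 - 10x2:
  (203/34, 15/17) → W = -503/34
  (-518/47, -136/47) → W = 1878/47
  (119/3, 211/10) → W = -752/3
  (-2212/113, 376/113) → W = -1548/113

The binding constraints are -6x1 + 10x2 = -27 and 3x1 - 10x2 = -92.
Solving simultaneously gives x1 = 119/3, x2 = 211/10.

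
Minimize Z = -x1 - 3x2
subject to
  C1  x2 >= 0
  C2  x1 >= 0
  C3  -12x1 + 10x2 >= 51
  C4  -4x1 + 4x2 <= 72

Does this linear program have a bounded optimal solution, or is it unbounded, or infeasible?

bounded optimum

Vertices and Z = -x1 - 3x2:
  (0, 51/10) → Z = -153/10
  (0, 18) → Z = -54
  (129/2, 165/2) → Z = -312
The feasible region has finitely many vertices and no improving ray; the minimum is -312 at (129/2, 165/2).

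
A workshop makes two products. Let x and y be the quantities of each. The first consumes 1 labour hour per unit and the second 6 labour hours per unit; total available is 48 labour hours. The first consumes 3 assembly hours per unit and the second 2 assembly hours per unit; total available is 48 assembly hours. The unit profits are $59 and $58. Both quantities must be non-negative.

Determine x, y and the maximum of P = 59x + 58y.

Feasible corners and P = 59x + 58y:
  (0, 0) → P = 0
  (0, 8) → P = 464
  (16, 0) → P = 944
  (12, 6) → P = 1056

x = 12, y = 6, maximum P = 1056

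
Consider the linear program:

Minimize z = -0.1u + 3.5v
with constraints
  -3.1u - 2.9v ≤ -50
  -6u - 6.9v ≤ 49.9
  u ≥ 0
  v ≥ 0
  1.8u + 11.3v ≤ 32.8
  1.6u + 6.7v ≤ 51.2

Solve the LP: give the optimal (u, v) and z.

At the optimal vertex, v = 0 and 1.8u + 11.3v = 32.8.
Solving simultaneously gives u = 164/9, v = 0.

u = 164/9, v = 0, minimum z = -82/45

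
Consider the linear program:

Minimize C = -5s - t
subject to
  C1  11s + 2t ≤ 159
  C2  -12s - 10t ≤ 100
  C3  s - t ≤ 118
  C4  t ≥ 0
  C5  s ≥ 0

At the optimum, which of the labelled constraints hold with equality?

C1 and C5

Extreme points and C = -5s - t:
  (159/11, 0) → C = -795/11
  (0, 159/2) → C = -159/2
  (0, 0) → C = 0

The minimum is at (0, 159/2). Substituting into each constraint, equality holds for C1 and C5; the remaining constraints have slack.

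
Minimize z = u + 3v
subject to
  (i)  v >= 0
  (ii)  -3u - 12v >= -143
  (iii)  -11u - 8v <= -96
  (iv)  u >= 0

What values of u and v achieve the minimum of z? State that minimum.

u = 96/11, v = 0, minimum z = 96/11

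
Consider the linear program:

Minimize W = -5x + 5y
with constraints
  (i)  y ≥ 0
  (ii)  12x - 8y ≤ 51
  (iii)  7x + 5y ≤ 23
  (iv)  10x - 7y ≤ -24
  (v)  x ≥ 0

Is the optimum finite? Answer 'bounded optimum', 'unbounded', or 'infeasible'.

Vertices and W = -5x + 5y:
  (41/99, 398/99) → W = 595/33
  (0, 23/5) → W = 23
  (0, 24/7) → W = 120/7
The feasible region has finitely many vertices and no improving ray; the minimum is 120/7 at (0, 24/7).

bounded optimum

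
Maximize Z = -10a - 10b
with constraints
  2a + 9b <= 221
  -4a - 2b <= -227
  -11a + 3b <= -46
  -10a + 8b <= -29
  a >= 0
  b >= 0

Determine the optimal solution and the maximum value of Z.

a = 227/4, b = 0, maximum Z = -1135/2

Extreme points and Z = -10a - 10b:
  (1601/32, 215/16) → Z = -10155/16
  (221/2, 0) → Z = -1105
  (227/4, 0) → Z = -1135/2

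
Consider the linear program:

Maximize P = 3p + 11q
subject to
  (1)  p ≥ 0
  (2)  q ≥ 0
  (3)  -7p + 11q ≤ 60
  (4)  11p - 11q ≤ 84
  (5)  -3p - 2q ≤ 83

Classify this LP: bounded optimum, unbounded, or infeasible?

Corner points and P = 3p + 11q:
  (0, 0) → P = 0
  (0, 60/11) → P = 60
  (84/11, 0) → P = 252/11
  (36, 312/11) → P = 420
The feasible region has finitely many vertices and no improving ray; the maximum is 420 at (36, 312/11).

bounded optimum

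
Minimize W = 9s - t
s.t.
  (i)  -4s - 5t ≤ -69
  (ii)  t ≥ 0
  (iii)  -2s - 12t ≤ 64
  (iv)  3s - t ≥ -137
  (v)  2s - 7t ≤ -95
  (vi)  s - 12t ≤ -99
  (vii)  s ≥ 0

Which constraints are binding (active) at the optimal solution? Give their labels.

Corner points and W = 9s - t:
  (4/19, 259/19) → W = -223/19
  (0, 69/5) → W = -69/5
  (0, 137) → W = -137
The feasible region is unbounded (it extends along (7, 2), (1, 3)), but W strictly increases along every unbounded feasible direction, so there is no improving ray and the minimum is attained at a vertex.

The minimum is at (0, 137). Substituting into each constraint, equality holds for (iv) and (vii); the remaining constraints have slack.

(iv) and (vii)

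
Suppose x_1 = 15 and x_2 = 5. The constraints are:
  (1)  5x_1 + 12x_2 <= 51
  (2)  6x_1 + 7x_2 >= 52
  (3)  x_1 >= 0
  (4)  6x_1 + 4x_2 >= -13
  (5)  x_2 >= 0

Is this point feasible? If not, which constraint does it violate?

not feasible — violates (1)

Constraint (1): 5x_1 + 12x_2 = 135, which is not ≤ 51. All other constraints are satisfied.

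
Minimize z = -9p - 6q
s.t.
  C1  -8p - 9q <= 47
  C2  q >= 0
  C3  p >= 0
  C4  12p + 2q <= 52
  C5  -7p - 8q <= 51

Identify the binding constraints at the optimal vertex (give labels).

C3 and C4

Corner points and z = -9p - 6q:
  (0, 0) → z = 0
  (13/3, 0) → z = -39
  (0, 26) → z = -156

The minimum is at (0, 26). Substituting into each constraint, equality holds for C3 and C4; the remaining constraints have slack.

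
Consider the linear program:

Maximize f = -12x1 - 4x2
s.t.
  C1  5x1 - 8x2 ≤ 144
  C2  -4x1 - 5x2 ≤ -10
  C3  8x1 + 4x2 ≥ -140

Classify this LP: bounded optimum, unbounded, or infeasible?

unbounded

From the feasible point (800/57, -526/57), moving in the direction (-4, 8) keeps every constraint satisfied while f increases without bound.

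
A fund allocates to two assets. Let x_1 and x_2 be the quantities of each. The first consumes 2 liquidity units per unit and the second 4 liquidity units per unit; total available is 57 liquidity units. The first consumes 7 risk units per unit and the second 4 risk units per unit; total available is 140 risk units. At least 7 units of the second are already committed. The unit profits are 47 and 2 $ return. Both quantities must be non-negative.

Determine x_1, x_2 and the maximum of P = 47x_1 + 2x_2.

Vertices and P = 47x_1 + 2x_2:
  (0, 57/4) → P = 57/2
  (0, 7) → P = 14
  (29/2, 7) → P = 1391/2

At the optimal vertex, 2x_1 + 4x_2 = 57 and x_2 = 7.
Solving simultaneously gives x_1 = 29/2, x_2 = 7.

x_1 = 29/2, x_2 = 7, maximum P = 1391/2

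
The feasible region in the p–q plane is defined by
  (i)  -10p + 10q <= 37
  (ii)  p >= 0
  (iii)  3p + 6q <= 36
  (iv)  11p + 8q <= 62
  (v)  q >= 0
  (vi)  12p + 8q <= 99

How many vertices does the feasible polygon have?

Pairwise boundary intersections that survive every other constraint:
  (0, 37/10)
  (23/15, 157/30)
  (0, 0)
  (2, 5)
  (62/11, 0)

5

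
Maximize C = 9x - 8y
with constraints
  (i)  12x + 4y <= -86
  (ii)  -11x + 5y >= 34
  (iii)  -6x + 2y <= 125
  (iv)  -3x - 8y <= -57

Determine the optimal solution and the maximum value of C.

Extreme points and C = 9x - 8y:
  (-14, 41/2) → C = -290
  (-229/21, 157/14) → C = -1315/7
  (-443/27, 239/18) → C = -2285/9

The optimum lies where 12x + 4y = -86 and -3x - 8y = -57.
Solving simultaneously gives x = -229/21, y = 157/14.

x = -229/21, y = 157/14, maximum C = -1315/7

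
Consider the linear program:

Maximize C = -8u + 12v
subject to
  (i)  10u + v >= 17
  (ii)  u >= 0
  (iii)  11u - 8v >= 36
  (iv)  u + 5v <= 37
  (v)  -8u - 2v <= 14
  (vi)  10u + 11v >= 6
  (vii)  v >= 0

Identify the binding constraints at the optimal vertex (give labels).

Feasible corners and C = -8u + 12v:
  (68/9, 53/9) → C = 92/9
  (36/11, 0) → C = -288/11
  (37, 0) → C = -296

The maximum is at (68/9, 53/9). Substituting into each constraint, equality holds for (iii) and (iv); the remaining constraints have slack.

(iii) and (iv)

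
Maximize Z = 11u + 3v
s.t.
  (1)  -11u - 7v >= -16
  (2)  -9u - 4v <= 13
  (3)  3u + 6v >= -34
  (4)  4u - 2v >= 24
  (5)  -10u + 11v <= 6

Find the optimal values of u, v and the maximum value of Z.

u = 334/45, v = -422/45, maximum Z = 2408/45

Extreme points and Z = 11u + 3v:
  (334/45, -422/45) → Z = 2408/45
  (4, -4) → Z = 32
  (38/15, -104/15) → Z = 106/15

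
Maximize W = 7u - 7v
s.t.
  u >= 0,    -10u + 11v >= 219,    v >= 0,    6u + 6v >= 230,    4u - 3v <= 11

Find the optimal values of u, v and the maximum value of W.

Vertices and W = 7u - 7v:
  (0, 115/3) → W = -805/3
  (608/63, 1807/63) → W = -1199/9
  (389/7, 493/7) → W = -104
The feasible region is unbounded (it extends along (0, 1), (3, 4)), but W strictly decreases along every unbounded feasible direction, so there is no improving ray and the maximum is attained at a vertex.

u = 389/7, v = 493/7, maximum W = -104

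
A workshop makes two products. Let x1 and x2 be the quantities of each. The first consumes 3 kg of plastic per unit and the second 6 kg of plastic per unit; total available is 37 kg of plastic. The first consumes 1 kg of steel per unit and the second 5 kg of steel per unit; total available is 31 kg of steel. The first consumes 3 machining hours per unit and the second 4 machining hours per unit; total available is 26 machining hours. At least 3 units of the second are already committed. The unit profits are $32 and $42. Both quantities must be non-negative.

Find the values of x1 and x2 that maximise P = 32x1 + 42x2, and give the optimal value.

The optimum lies where 3x1 + 4x2 = 26 and x2 = 3.
Solving simultaneously gives x1 = 14/3, x2 = 3.

x1 = 14/3, x2 = 3, maximum P = 826/3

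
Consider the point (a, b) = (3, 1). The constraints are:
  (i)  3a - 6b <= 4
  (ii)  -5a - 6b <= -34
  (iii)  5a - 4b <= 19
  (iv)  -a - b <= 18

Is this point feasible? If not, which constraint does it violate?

not feasible — violates (ii)

Constraint (ii): -5a - 6b = -21, which is not ≤ -34. All other constraints are satisfied.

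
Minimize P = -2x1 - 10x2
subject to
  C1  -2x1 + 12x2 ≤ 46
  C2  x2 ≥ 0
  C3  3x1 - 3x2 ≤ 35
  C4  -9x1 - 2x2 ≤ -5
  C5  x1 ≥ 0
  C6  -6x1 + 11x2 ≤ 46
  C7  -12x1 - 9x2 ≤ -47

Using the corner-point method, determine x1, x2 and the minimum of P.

x1 = 93/5, x2 = 104/15, minimum P = -1598/15

Feasible corners and P = -2x1 - 10x2:
  (93/5, 104/15) → P = -1598/15
  (25/27, 323/81) → P = -3380/81
  (35/3, 0) → P = -70/3
  (47/12, 0) → P = -47/6

The optimum lies where -2x1 + 12x2 = 46 and 3x1 - 3x2 = 35.
Solving simultaneously gives x1 = 93/5, x2 = 104/15.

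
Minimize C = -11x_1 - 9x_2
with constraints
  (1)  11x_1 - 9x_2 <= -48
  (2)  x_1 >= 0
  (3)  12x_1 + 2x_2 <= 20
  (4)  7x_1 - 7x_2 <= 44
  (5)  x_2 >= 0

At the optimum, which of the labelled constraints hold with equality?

Vertices and C = -11x_1 - 9x_2:
  (0, 16/3) → C = -48
  (42/65, 398/65) → C = -4044/65
  (0, 10) → C = -90

The minimum is at (0, 10). Substituting into each constraint, equality holds for (2) and (3); the remaining constraints have slack.

(2) and (3)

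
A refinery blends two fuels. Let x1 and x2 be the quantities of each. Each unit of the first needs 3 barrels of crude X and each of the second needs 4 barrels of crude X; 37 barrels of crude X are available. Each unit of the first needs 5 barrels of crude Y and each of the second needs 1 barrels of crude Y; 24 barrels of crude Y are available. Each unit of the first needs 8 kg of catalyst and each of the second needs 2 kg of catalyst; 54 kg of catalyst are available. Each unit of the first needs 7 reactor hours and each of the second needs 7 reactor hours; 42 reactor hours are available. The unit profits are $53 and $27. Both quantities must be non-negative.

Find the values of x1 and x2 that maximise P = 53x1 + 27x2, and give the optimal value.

Vertices and P = 53x1 + 27x2:
  (0, 0) → P = 0
  (0, 6) → P = 162
  (24/5, 0) → P = 1272/5
  (9/2, 3/2) → P = 279

x1 = 9/2, x2 = 3/2, maximum P = 279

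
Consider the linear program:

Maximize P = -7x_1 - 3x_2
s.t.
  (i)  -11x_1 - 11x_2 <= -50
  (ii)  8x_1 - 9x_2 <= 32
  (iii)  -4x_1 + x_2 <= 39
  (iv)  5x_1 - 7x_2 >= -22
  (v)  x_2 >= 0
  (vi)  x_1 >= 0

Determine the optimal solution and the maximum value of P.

Extreme points and P = -7x_1 - 3x_2:
  (802/187, 48/187) → P = -5758/187
  (9/11, 41/11) → P = -186/11
  (422/11, 336/11) → P = -3962/11

x_1 = 9/11, x_2 = 41/11, maximum P = -186/11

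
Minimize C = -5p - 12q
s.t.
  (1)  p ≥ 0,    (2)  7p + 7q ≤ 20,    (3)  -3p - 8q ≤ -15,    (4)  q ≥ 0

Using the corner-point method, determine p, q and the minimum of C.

p = 0, q = 20/7, minimum C = -240/7

Feasible corners and C = -5p - 12q:
  (0, 20/7) → C = -240/7
  (0, 15/8) → C = -45/2
  (11/7, 9/7) → C = -163/7

The optimum lies where p = 0 and 7p + 7q = 20.
Solving simultaneously gives p = 0, q = 20/7.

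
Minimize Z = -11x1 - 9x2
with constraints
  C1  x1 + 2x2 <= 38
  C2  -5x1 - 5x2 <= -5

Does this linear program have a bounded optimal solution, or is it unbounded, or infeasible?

From the feasible point (-36, 37), moving in the direction (2, -1) keeps every constraint satisfied while Z decreases without bound.

unbounded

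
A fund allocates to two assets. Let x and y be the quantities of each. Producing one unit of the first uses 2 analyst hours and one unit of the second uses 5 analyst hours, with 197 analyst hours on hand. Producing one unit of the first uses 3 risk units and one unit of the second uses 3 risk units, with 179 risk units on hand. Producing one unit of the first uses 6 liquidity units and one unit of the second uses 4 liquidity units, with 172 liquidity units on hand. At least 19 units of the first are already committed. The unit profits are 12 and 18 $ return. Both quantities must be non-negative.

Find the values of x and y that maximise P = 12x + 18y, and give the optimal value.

x = 19, y = 29/2, maximum P = 489

Vertices and P = 12x + 18y:
  (86/3, 0) → P = 344
  (19, 0) → P = 228
  (19, 29/2) → P = 489

At the optimal vertex, 6x + 4y = 172 and x = 19.
Solving simultaneously gives x = 19, y = 29/2.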